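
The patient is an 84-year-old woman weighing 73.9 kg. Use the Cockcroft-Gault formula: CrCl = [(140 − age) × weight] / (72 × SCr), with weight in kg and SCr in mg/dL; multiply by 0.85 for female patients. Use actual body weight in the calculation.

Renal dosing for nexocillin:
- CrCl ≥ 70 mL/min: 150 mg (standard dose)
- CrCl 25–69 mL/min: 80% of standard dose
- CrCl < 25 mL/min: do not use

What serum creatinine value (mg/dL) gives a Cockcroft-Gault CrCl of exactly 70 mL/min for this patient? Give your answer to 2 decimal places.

0.70 mg/dL

Standard dose requires CrCl ≥ 70 mL/min.
Set (140 − 84) × 73.9 × 0.85 / (72 × SCr) = 70
SCr = (140 − 84) × 73.9 × 0.85 / (72 × 70) = 0.698 mg/dL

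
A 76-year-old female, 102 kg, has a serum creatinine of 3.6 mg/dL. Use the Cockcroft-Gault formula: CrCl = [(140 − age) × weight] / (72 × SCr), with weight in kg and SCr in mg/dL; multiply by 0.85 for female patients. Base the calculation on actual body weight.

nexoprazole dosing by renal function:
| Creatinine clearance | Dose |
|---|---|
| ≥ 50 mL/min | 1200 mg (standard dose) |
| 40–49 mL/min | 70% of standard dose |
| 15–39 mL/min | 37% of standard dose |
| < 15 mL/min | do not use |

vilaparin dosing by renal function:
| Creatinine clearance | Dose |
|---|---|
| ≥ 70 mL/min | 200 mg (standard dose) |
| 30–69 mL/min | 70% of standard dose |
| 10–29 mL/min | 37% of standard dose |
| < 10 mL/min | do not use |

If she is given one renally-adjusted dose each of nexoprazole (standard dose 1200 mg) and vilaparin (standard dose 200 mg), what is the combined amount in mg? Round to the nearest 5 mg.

520 mg

CrCl = (140 − 76) × 102 / (72 × 3.6) × 0.85 = 6528.0 / 259.20 × 0.85 ≈ 21.4 mL/min
CrCl ≈ 21 mL/min.
nexoprazole: 15–39 mL/min → 37% of 1200 mg = 444 mg.
vilaparin: 10–29 mL/min → 37% of 200 mg = 74 mg.
Total = 444 + 74 = 518 mg.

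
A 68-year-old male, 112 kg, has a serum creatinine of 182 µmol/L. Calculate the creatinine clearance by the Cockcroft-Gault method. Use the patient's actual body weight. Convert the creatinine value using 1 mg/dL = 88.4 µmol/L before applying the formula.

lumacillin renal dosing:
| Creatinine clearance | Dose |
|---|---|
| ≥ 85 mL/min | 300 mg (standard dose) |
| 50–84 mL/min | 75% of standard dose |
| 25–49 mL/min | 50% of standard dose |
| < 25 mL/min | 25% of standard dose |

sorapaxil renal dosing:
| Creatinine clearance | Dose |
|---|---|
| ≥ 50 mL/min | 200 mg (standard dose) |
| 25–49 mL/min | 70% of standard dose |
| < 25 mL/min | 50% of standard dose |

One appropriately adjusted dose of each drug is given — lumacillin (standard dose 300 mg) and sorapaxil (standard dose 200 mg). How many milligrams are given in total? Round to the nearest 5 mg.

425 mg

SCr = 182 / 88.4 = 2.059 mg/dL
CrCl = (140 − 68) × 112 / (72 × 2.059) = 8064.0 / 148.25 ≈ 54.4 mL/min
CrCl ≈ 54 mL/min.
lumacillin: 50–84 mL/min → 75% of 300 mg = 225 mg.
sorapaxil: ≥ 50 mL/min → 100% of 200 mg = 200 mg.
Total = 225 + 200 = 425 mg.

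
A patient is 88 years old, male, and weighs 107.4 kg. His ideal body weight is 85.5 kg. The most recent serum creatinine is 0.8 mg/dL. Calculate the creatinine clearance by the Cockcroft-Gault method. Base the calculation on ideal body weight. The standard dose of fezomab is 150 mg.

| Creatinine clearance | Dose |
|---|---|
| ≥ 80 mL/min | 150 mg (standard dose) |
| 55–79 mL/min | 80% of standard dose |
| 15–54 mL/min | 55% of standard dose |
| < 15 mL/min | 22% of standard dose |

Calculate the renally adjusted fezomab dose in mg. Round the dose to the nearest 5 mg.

CrCl = (140 − 88) × 85.5 / (72 × 0.8) = 4446.0 / 57.60 ≈ 77.2 mL/min
CrCl ≈ 77 mL/min → bracket 55–79 mL/min.
80% of 150 mg = 120 mg

120 mg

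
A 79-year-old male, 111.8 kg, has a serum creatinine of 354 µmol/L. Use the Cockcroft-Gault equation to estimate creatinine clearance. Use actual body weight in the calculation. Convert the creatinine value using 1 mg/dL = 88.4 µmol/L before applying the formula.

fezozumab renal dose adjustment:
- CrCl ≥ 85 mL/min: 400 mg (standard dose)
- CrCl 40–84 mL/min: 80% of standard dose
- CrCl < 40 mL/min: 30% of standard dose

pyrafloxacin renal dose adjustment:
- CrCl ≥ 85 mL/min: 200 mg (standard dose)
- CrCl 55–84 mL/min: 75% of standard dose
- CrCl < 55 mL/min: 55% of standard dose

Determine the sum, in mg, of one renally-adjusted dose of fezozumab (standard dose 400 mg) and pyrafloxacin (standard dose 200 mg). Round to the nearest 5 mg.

SCr = 354 / 88.4 = 4.005 mg/dL
CrCl = (140 − 79) × 111.8 / (72 × 4.005) = 6819.8 / 288.36 ≈ 23.7 mL/min
CrCl ≈ 24 mL/min.
fezozumab: < 40 mL/min → 30% of 400 mg = 120 mg.
pyrafloxacin: < 55 mL/min → 55% of 200 mg = 110 mg.
Total = 120 + 110 = 230 mg.

230 mg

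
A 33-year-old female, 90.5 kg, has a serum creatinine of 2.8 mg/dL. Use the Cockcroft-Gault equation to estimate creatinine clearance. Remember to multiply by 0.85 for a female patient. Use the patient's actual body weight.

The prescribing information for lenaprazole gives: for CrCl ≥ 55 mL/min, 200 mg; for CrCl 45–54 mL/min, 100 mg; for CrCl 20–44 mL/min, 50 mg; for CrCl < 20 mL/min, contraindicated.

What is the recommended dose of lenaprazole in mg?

50 mg

CrCl = (140 − 33) × 90.5 / (72 × 2.8) × 0.85 = 9683.5 / 201.60 × 0.85 ≈ 40.8 mL/min
CrCl ≈ 41 mL/min → bracket 20–44 mL/min.
Dose for this bracket: 50 mg.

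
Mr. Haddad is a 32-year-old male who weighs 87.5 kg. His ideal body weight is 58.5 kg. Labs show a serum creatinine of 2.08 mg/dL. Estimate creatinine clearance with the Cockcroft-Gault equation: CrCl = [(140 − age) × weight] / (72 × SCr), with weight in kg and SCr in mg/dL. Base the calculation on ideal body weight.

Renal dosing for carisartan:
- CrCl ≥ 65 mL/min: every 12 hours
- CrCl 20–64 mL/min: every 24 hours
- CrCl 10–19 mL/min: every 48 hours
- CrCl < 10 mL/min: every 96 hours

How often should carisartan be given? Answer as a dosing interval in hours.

every 24 hours

CrCl = (140 − 32) × 58.5 / (72 × 2.08) = 6318.0 / 149.76 ≈ 42.2 mL/min
CrCl ≈ 42 mL/min → bracket 20–64 mL/min → every 24 hours.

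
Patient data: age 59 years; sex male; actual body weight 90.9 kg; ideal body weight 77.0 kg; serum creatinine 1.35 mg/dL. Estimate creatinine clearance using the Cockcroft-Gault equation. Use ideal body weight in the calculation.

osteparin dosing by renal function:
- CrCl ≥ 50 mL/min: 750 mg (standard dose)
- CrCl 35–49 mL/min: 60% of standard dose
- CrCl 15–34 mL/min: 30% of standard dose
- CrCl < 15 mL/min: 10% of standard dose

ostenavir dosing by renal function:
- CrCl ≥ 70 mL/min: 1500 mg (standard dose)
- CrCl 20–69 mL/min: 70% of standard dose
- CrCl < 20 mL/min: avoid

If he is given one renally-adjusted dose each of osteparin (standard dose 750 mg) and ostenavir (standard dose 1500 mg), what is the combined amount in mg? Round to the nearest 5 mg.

CrCl = (140 − 59) × 77 / (72 × 1.35) = 6237.0 / 97.20 ≈ 64.2 mL/min
CrCl ≈ 64 mL/min.
osteparin: ≥ 50 mL/min → 100% of 750 mg = 750 mg.
ostenavir: 20–69 mL/min → 70% of 1500 mg = 1050 mg.
Total = 750 + 1050 = 1800 mg.

1800 mg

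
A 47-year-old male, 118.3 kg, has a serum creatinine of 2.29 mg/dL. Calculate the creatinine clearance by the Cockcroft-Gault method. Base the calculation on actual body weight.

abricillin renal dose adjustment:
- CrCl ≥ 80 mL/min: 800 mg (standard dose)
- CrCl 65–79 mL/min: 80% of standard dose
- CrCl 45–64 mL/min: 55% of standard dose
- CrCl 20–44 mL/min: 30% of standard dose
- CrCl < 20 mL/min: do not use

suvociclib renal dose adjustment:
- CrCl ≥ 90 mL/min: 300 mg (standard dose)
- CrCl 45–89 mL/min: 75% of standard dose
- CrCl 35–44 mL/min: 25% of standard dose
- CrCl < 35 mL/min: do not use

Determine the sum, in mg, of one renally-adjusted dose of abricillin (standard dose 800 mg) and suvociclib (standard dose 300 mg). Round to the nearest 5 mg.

CrCl = (140 − 47) × 118.3 / (72 × 2.29) = 11001.9 / 164.88 ≈ 66.7 mL/min
CrCl ≈ 67 mL/min.
abricillin: 65–79 mL/min → 80% of 800 mg = 640 mg.
suvociclib: 45–89 mL/min → 75% of 300 mg = 225 mg.
Total = 640 + 225 = 865 mg.

865 mg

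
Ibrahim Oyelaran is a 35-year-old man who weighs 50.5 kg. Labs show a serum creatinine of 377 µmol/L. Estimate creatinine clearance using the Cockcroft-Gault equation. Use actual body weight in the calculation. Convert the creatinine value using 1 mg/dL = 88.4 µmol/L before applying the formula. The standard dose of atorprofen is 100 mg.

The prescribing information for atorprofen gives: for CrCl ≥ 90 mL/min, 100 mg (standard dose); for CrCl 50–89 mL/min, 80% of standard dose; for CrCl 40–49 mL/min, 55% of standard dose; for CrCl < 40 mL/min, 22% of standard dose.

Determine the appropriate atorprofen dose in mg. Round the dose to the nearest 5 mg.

SCr = 377 / 88.4 = 4.265 mg/dL
CrCl = (140 − 35) × 50.5 / (72 × 4.265) = 5302.5 / 307.08 ≈ 17.3 mL/min
CrCl ≈ 17 mL/min → bracket < 40 mL/min.
22% of 100 mg = 22 mg → 20 mg

20 mg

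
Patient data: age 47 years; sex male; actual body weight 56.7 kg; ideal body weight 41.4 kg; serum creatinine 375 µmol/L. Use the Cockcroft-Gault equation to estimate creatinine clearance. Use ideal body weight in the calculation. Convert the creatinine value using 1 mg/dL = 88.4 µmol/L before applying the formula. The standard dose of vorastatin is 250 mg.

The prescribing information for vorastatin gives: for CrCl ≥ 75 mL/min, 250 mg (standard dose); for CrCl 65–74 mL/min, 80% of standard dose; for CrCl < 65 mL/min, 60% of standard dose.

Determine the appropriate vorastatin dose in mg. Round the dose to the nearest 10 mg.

SCr = 375 / 88.4 = 4.242 mg/dL
CrCl = (140 − 47) × 41.4 / (72 × 4.242) = 3850.2 / 305.42 ≈ 12.6 mL/min
CrCl ≈ 13 mL/min → bracket < 65 mL/min.
60% of 250 mg = 150 mg

150 mg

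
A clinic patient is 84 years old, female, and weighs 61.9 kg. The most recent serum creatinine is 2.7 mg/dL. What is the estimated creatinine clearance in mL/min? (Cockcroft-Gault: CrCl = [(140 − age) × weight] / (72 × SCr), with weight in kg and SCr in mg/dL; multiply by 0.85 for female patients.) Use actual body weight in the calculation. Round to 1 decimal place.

15.2 mL/min

CrCl = (140 − 84) × 61.9 / (72 × 2.7) × 0.85 = 3466.4 / 194.40 × 0.85 ≈ 15.2 mL/min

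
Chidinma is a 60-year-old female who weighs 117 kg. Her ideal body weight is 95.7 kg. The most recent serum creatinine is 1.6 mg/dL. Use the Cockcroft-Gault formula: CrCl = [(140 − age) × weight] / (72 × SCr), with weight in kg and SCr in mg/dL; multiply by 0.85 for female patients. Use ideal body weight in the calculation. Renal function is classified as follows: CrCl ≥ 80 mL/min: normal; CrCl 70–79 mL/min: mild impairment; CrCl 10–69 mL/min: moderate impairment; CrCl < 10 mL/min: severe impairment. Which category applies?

moderate impairment

CrCl = (140 − 60) × 95.7 / (72 × 1.6) × 0.85 = 7656.0 / 115.20 × 0.85 ≈ 56.5 mL/min
56 mL/min falls in the 'moderate impairment' range.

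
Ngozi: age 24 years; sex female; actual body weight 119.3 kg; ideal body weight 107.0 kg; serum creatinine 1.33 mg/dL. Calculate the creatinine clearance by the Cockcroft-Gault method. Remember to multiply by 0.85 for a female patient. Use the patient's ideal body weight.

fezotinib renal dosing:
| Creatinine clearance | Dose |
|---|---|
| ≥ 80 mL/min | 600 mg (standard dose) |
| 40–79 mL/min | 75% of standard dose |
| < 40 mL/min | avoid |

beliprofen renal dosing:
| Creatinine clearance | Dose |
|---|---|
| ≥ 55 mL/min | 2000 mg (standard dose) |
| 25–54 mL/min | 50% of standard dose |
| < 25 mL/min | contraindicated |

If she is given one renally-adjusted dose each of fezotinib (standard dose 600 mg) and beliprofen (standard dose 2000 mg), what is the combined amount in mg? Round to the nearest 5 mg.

CrCl = (140 − 24) × 107 / (72 × 1.33) × 0.85 = 12412.0 / 95.76 × 0.85 ≈ 110.2 mL/min
CrCl ≈ 110 mL/min.
fezotinib: ≥ 80 mL/min → 100% of 600 mg = 600 mg.
beliprofen: ≥ 55 mL/min → 100% of 2000 mg = 2000 mg.
Total = 600 + 2000 = 2600 mg.

2600 mg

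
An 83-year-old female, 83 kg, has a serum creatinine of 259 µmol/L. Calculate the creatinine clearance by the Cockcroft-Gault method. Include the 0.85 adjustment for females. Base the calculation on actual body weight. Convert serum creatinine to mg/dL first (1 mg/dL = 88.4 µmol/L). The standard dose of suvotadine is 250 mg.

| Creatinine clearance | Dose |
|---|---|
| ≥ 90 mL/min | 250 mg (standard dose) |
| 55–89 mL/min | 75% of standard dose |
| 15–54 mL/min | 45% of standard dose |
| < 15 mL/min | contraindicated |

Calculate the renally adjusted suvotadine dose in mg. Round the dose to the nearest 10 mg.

SCr = 259 / 88.4 = 2.93 mg/dL
CrCl = (140 − 83) × 83 / (72 × 2.93) × 0.85 = 4731.0 / 210.96 × 0.85 ≈ 19.1 mL/min
CrCl ≈ 19 mL/min → bracket 15–54 mL/min.
45% of 250 mg = 112.5 mg → 110 mg

110 mg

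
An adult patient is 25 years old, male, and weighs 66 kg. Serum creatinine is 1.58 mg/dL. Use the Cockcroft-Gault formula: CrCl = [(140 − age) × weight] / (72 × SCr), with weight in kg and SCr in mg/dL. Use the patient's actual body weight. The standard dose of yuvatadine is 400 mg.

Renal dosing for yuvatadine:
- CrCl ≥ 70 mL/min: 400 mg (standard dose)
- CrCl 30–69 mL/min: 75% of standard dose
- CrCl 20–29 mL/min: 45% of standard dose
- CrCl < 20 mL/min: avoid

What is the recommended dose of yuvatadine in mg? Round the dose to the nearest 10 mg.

300 mg

CrCl = (140 − 25) × 66 / (72 × 1.58) = 7590.0 / 113.76 ≈ 66.7 mL/min
CrCl ≈ 67 mL/min → bracket 30–69 mL/min.
75% of 400 mg = 300 mg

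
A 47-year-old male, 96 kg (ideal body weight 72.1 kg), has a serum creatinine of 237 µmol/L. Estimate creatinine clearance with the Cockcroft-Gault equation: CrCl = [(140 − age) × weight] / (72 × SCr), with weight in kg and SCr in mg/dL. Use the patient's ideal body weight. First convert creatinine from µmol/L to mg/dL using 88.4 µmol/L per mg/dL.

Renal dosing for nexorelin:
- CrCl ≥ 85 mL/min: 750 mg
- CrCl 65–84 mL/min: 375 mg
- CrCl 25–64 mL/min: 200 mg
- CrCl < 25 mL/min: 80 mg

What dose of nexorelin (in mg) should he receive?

200 mg

SCr = 237 / 88.4 = 2.681 mg/dL
CrCl = (140 − 47) × 72.1 / (72 × 2.681) = 6705.3 / 193.03 ≈ 34.7 mL/min
CrCl ≈ 35 mL/min → bracket 25–64 mL/min.
Dose for this bracket: 200 mg.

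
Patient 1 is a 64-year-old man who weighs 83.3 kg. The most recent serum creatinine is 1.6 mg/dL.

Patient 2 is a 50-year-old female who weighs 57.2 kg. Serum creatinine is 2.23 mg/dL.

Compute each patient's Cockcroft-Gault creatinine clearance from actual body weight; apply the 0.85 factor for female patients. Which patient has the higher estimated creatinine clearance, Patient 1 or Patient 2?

Patient 1

Patient 1: CrCl = (140 − 64) × 83.3 / (72 × 1.6) = 6330.8 / 115.20 ≈ 55.0 mL/min
Patient 2: CrCl = (140 − 50) × 57.2 / (72 × 2.23) × 0.85 = 5148.0 / 160.56 × 0.85 ≈ 27.3 mL/min
55.0 vs 27.3 mL/min → Patient 1 is higher.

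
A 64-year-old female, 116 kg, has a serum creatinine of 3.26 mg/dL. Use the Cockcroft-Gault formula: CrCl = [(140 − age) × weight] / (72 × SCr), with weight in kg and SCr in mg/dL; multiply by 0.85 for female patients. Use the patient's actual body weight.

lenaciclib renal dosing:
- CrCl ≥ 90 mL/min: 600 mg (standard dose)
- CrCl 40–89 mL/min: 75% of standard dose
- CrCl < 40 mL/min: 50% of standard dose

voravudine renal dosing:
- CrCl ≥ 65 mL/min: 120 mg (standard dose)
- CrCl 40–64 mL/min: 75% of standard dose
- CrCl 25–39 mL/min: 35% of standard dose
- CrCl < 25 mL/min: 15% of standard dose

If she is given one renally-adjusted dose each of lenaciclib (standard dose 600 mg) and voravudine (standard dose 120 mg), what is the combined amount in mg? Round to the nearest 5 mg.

340 mg

CrCl = (140 − 64) × 116 / (72 × 3.26) × 0.85 = 8816.0 / 234.72 × 0.85 ≈ 31.9 mL/min
CrCl ≈ 32 mL/min.
lenaciclib: < 40 mL/min → 50% of 600 mg = 300 mg.
voravudine: 25–39 mL/min → 35% of 120 mg = 42 mg.
Total = 300 + 42 = 342 mg.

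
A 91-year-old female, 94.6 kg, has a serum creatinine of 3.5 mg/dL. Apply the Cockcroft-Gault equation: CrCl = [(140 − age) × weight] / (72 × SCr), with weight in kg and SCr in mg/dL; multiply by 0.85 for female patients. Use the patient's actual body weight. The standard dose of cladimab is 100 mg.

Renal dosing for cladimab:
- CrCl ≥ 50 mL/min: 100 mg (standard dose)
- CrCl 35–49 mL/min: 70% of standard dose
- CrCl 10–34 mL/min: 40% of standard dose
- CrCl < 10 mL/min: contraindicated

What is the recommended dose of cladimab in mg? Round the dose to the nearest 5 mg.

40 mg

CrCl = (140 − 91) × 94.6 / (72 × 3.5) × 0.85 = 4635.4 / 252.00 × 0.85 ≈ 15.6 mL/min
CrCl ≈ 16 mL/min → bracket 10–34 mL/min.
40% of 100 mg = 40 mg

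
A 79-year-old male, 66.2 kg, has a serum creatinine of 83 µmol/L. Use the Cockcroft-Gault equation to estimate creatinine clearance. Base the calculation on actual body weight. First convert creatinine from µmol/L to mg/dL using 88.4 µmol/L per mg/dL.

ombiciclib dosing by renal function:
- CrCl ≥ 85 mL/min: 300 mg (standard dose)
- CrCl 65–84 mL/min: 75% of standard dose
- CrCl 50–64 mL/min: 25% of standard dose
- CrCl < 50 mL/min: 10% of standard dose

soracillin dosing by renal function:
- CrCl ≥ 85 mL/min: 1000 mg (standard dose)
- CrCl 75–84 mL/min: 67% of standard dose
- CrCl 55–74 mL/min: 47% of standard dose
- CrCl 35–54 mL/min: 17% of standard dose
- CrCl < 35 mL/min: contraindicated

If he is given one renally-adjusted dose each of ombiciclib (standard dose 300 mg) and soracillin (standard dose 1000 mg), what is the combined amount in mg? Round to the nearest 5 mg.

SCr = 83 / 88.4 = 0.939 mg/dL
CrCl = (140 − 79) × 66.2 / (72 × 0.939) = 4038.2 / 67.61 ≈ 59.7 mL/min
CrCl ≈ 60 mL/min.
ombiciclib: 50–64 mL/min → 25% of 300 mg = 75 mg.
soracillin: 55–74 mL/min → 47% of 1000 mg = 470 mg.
Total = 75 + 470 = 545 mg.

545 mg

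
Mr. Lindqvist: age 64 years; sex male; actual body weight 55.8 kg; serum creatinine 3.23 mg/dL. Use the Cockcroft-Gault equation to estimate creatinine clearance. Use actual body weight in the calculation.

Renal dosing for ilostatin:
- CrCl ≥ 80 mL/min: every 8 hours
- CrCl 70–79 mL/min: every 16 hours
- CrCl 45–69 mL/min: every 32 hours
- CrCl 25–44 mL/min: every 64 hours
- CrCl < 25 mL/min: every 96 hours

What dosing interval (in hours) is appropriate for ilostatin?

every 96 hours

CrCl = (140 − 64) × 55.8 / (72 × 3.23) = 4240.8 / 232.56 ≈ 18.2 mL/min
CrCl ≈ 18 mL/min → bracket < 25 mL/min → every 96 hours.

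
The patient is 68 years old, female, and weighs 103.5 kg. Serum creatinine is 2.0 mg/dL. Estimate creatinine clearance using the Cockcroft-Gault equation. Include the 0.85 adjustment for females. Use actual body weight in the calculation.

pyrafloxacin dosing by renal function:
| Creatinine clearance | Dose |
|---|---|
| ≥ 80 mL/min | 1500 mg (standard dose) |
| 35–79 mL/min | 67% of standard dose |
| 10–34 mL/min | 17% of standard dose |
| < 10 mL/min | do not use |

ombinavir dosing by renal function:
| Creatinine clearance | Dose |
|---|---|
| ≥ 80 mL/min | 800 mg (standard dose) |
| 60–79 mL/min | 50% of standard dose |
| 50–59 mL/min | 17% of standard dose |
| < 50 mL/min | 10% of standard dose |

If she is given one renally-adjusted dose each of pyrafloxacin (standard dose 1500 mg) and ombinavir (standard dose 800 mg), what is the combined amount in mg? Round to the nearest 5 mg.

CrCl = (140 − 68) × 103.5 / (72 × 2) × 0.85 = 7452.0 / 144.00 × 0.85 ≈ 44.0 mL/min
CrCl ≈ 44 mL/min.
pyrafloxacin: 35–79 mL/min → 67% of 1500 mg = 1005 mg.
ombinavir: < 50 mL/min → 10% of 800 mg = 80 mg.
Total = 1005 + 80 = 1085 mg.

1085 mg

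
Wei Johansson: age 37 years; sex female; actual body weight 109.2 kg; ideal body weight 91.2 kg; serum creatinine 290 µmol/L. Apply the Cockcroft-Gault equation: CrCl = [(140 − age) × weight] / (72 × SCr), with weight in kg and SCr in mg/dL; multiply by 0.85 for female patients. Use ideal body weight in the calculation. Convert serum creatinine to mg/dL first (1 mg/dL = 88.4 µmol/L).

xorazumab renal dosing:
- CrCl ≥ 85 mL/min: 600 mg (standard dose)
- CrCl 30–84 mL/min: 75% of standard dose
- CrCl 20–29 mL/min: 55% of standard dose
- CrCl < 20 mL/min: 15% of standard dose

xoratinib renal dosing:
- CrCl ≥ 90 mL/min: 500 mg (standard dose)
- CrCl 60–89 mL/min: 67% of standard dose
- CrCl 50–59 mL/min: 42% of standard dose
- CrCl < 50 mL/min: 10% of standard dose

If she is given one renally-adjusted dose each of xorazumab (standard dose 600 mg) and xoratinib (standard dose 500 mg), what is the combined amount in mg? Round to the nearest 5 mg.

500 mg

SCr = 290 / 88.4 = 3.281 mg/dL
CrCl = (140 − 37) × 91.2 / (72 × 3.281) × 0.85 = 9393.6 / 236.23 × 0.85 ≈ 33.8 mL/min
CrCl ≈ 34 mL/min.
xorazumab: 30–84 mL/min → 75% of 600 mg = 450 mg.
xoratinib: < 50 mL/min → 10% of 500 mg = 50 mg.
Total = 450 + 50 = 500 mg.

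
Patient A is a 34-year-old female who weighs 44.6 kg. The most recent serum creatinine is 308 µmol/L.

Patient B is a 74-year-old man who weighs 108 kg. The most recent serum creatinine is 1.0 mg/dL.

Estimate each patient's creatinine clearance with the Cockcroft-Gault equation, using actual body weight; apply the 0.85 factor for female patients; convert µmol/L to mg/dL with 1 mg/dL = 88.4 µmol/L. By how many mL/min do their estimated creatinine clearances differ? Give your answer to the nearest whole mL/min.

83 mL/min

Patient A: SCr = 308 / 88.4 = 3.484 mg/dL
Patient A: CrCl = (140 − 34) × 44.6 / (72 × 3.484) × 0.85 = 4727.6 / 250.85 × 0.85 ≈ 16.0 mL/min
Patient B: CrCl = (140 − 74) × 108 / (72 × 1) = 7128.0 / 72.00 ≈ 99.0 mL/min
|16.0 − 99.0| = 83.0 mL/min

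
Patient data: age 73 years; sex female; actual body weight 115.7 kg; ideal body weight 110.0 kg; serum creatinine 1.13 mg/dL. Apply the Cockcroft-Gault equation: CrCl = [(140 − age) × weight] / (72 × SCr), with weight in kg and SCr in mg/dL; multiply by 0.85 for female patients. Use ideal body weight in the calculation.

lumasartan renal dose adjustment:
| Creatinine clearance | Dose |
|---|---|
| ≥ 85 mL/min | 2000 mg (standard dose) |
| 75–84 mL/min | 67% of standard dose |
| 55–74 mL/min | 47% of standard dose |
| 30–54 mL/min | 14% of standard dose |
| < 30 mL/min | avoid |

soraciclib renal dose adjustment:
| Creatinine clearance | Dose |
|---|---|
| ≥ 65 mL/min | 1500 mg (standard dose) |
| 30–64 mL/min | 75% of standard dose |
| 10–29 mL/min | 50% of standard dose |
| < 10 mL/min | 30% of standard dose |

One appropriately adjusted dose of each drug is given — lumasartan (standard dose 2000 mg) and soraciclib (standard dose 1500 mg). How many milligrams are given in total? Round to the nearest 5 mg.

2840 mg

CrCl = (140 − 73) × 110 / (72 × 1.13) × 0.85 = 7370.0 / 81.36 × 0.85 ≈ 77.0 mL/min
CrCl ≈ 77 mL/min.
lumasartan: 75–84 mL/min → 67% of 2000 mg = 1340 mg.
soraciclib: ≥ 65 mL/min → 100% of 1500 mg = 1500 mg.
Total = 1340 + 1500 = 2840 mg.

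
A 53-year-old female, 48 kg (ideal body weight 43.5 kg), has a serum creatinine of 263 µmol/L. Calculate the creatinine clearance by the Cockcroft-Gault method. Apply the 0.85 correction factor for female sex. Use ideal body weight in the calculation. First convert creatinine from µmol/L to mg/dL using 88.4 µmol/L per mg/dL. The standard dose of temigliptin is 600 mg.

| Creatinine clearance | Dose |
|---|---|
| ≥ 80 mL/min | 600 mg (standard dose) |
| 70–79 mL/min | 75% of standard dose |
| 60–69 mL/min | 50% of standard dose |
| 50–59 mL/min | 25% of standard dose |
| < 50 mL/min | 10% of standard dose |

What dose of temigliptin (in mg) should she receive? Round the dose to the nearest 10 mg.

SCr = 263 / 88.4 = 2.975 mg/dL
CrCl = (140 − 53) × 43.5 / (72 × 2.975) × 0.85 = 3784.5 / 214.20 × 0.85 ≈ 15.0 mL/min
CrCl ≈ 15 mL/min → bracket < 50 mL/min.
10% of 600 mg = 60 mg

60 mg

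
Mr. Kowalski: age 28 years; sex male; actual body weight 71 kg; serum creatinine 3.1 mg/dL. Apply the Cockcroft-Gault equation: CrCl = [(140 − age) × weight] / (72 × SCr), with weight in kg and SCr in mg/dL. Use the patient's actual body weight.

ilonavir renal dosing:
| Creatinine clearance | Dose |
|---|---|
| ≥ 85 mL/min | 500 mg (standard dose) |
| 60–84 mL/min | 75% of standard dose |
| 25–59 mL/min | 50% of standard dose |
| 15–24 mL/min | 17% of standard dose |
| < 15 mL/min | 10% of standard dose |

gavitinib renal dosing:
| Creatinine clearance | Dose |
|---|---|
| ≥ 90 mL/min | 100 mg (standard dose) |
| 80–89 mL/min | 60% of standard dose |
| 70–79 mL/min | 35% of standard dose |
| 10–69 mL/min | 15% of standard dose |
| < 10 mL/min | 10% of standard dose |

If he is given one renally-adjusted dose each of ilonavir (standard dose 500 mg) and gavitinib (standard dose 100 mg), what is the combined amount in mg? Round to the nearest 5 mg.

265 mg

CrCl = (140 − 28) × 71 / (72 × 3.1) = 7952.0 / 223.20 ≈ 35.6 mL/min
CrCl ≈ 36 mL/min.
ilonavir: 25–59 mL/min → 50% of 500 mg = 250 mg.
gavitinib: 10–69 mL/min → 15% of 100 mg = 15 mg.
Total = 250 + 15 = 265 mg.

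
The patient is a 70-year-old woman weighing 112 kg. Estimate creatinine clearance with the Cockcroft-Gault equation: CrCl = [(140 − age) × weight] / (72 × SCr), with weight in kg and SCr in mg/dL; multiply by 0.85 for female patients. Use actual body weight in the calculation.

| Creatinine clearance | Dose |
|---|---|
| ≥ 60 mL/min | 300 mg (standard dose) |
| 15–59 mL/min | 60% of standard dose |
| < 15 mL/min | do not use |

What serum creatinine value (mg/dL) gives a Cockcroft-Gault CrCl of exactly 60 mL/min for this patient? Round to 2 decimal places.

1.54 mg/dL

Standard dose requires CrCl ≥ 60 mL/min.
Set (140 − 70) × 112 × 0.85 / (72 × SCr) = 60
SCr = (140 − 70) × 112 × 0.85 / (72 × 60) = 1.543 mg/dL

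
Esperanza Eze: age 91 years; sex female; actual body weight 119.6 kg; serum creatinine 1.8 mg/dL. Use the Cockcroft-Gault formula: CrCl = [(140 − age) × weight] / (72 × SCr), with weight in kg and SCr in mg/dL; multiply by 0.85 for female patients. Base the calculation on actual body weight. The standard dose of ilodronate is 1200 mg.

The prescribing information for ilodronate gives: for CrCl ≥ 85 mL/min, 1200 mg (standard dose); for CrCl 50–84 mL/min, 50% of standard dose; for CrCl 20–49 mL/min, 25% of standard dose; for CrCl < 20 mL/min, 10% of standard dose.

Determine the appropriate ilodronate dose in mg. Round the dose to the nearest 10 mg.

CrCl = (140 − 91) × 119.6 / (72 × 1.8) × 0.85 = 5860.4 / 129.60 × 0.85 ≈ 38.4 mL/min
CrCl ≈ 38 mL/min → bracket 20–49 mL/min.
25% of 1200 mg = 300 mg

300 mg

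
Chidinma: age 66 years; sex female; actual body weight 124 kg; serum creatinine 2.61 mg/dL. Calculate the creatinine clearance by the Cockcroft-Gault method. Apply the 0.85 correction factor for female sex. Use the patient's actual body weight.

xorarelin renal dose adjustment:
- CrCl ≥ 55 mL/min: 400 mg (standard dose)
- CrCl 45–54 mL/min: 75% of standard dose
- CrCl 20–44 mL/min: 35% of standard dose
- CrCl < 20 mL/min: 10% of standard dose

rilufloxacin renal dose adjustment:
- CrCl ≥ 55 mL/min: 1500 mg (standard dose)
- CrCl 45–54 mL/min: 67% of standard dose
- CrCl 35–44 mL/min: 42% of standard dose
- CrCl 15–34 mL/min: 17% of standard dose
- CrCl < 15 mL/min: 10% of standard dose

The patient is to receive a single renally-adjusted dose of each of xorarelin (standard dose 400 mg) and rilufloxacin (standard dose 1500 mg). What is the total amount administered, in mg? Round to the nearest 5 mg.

770 mg

CrCl = (140 − 66) × 124 / (72 × 2.61) × 0.85 = 9176.0 / 187.92 × 0.85 ≈ 41.5 mL/min
CrCl ≈ 42 mL/min.
xorarelin: 20–44 mL/min → 35% of 400 mg = 140 mg.
rilufloxacin: 35–44 mL/min → 42% of 1500 mg = 630 mg.
Total = 140 + 630 = 770 mg.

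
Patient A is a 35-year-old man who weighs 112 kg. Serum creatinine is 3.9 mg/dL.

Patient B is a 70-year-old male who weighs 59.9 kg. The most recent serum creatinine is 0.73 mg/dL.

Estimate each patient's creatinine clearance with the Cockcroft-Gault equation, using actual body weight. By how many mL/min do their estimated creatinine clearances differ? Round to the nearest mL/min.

Patient A: CrCl = (140 − 35) × 112 / (72 × 3.9) = 11760.0 / 280.80 ≈ 41.9 mL/min
Patient B: CrCl = (140 − 70) × 59.9 / (72 × 0.73) = 4193.0 / 52.56 ≈ 79.8 mL/min
|41.9 − 79.8| = 37.9 mL/min

38 mL/min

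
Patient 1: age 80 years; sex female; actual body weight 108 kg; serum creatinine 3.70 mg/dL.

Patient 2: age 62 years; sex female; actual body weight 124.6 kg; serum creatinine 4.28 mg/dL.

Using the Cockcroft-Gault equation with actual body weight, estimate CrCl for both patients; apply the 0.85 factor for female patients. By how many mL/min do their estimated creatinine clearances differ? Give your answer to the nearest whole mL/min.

6 mL/min

Patient 1: CrCl = (140 − 80) × 108 / (72 × 3.7) × 0.85 = 6480.0 / 266.40 × 0.85 ≈ 20.7 mL/min
Patient 2: CrCl = (140 − 62) × 124.6 / (72 × 4.28) × 0.85 = 9718.8 / 308.16 × 0.85 ≈ 26.8 mL/min
|20.7 − 26.8| = 6.1 mL/min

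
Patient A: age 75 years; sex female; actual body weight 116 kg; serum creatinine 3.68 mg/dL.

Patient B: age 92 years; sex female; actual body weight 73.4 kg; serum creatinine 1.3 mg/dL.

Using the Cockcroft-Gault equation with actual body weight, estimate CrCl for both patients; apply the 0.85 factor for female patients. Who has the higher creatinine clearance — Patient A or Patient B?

Patient B

Patient A: CrCl = (140 − 75) × 116 / (72 × 3.68) × 0.85 = 7540.0 / 264.96 × 0.85 ≈ 24.2 mL/min
Patient B: CrCl = (140 − 92) × 73.4 / (72 × 1.3) × 0.85 = 3523.2 / 93.60 × 0.85 ≈ 32.0 mL/min
24.2 vs 32.0 mL/min → Patient B is higher.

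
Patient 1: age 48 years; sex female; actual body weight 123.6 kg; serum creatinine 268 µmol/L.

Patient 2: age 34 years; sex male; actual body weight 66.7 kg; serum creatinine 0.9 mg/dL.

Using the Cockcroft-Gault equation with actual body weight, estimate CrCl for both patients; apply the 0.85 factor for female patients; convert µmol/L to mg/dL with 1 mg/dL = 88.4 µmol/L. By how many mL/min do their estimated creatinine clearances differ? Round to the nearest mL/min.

Patient 1: SCr = 268 / 88.4 = 3.032 mg/dL
Patient 1: CrCl = (140 − 48) × 123.6 / (72 × 3.032) × 0.85 = 11371.2 / 218.30 × 0.85 ≈ 44.3 mL/min
Patient 2: CrCl = (140 − 34) × 66.7 / (72 × 0.9) = 7070.2 / 64.80 ≈ 109.1 mL/min
|44.3 − 109.1| = 64.8 mL/min

65 mL/min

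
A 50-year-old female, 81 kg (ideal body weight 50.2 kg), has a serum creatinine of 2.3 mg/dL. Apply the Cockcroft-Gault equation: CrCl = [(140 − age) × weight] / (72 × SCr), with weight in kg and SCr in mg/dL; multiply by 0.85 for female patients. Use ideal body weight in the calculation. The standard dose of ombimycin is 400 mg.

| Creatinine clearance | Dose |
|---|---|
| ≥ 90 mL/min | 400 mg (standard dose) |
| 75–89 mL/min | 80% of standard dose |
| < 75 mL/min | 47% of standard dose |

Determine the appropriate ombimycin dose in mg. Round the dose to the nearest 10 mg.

CrCl = (140 − 50) × 50.2 / (72 × 2.3) × 0.85 = 4518.0 / 165.60 × 0.85 ≈ 23.2 mL/min
CrCl ≈ 23 mL/min → bracket < 75 mL/min.
47% of 400 mg = 188 mg → 190 mg

190 mg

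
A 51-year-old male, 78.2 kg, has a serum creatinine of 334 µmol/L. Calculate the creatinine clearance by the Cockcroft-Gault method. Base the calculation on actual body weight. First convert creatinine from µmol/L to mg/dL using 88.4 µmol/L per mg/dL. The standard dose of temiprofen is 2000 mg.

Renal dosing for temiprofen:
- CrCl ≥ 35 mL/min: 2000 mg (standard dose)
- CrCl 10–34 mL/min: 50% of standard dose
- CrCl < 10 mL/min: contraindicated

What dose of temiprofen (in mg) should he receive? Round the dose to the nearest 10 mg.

SCr = 334 / 88.4 = 3.778 mg/dL
CrCl = (140 − 51) × 78.2 / (72 × 3.778) = 6959.8 / 272.02 ≈ 25.6 mL/min
CrCl ≈ 26 mL/min → bracket 10–34 mL/min.
50% of 2000 mg = 1000 mg

1000 mg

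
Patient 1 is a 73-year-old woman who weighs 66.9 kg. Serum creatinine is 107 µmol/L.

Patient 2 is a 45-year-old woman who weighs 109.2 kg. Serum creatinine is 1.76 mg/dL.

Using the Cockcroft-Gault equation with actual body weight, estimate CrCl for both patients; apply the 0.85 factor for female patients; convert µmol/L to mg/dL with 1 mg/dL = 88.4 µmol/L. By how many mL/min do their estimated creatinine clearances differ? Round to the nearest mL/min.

26 mL/min

Patient 1: SCr = 107 / 88.4 = 1.21 mg/dL
Patient 1: CrCl = (140 − 73) × 66.9 / (72 × 1.21) × 0.85 = 4482.3 / 87.12 × 0.85 ≈ 43.7 mL/min
Patient 2: CrCl = (140 − 45) × 109.2 / (72 × 1.76) × 0.85 = 10374.0 / 126.72 × 0.85 ≈ 69.6 mL/min
|43.7 − 69.6| = 25.9 mL/min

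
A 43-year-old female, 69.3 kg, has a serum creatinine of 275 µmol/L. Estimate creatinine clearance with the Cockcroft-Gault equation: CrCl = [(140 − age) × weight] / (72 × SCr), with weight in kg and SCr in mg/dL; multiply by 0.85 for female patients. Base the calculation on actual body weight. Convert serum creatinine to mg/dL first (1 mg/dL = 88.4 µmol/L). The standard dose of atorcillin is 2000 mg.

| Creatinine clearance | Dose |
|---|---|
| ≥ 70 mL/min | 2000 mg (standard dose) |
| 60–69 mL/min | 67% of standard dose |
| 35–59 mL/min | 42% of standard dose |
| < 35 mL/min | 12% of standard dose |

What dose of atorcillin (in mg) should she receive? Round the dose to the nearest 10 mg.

SCr = 275 / 88.4 = 3.111 mg/dL
CrCl = (140 − 43) × 69.3 / (72 × 3.111) × 0.85 = 6722.1 / 223.99 × 0.85 ≈ 25.5 mL/min
CrCl ≈ 26 mL/min → bracket < 35 mL/min.
12% of 2000 mg = 240 mg

240 mg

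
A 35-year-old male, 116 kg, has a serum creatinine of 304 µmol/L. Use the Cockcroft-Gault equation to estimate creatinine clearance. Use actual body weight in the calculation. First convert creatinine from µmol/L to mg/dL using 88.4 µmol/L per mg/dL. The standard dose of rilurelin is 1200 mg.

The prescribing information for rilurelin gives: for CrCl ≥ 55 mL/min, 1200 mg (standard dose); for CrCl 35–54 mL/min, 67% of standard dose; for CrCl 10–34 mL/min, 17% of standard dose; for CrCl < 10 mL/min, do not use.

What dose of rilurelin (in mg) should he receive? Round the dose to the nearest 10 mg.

800 mg

SCr = 304 / 88.4 = 3.439 mg/dL
CrCl = (140 − 35) × 116 / (72 × 3.439) = 12180.0 / 247.61 ≈ 49.2 mL/min
CrCl ≈ 49 mL/min → bracket 35–54 mL/min.
67% of 1200 mg = 804 mg → 800 mg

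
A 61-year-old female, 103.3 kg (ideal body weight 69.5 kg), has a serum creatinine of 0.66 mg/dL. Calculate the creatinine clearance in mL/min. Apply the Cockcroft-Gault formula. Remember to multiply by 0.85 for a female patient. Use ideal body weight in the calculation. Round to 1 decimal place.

98.2 mL/min

CrCl = (140 − 61) × 69.5 / (72 × 0.66) × 0.85 = 5490.5 / 47.52 × 0.85 ≈ 98.2 mL/min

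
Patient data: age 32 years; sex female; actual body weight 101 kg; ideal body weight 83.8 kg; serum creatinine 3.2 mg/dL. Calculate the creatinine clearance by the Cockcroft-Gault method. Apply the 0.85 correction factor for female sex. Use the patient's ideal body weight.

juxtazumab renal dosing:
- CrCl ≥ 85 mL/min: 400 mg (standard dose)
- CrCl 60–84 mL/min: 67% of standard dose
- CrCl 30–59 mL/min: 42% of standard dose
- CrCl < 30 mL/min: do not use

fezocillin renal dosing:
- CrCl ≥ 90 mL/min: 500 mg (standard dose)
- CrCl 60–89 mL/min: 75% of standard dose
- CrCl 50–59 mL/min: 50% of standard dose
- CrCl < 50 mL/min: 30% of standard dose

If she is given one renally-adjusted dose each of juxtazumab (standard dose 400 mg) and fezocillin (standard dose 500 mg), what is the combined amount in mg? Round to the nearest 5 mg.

320 mg

CrCl = (140 − 32) × 83.8 / (72 × 3.2) × 0.85 = 9050.4 / 230.40 × 0.85 ≈ 33.4 mL/min
CrCl ≈ 33 mL/min.
juxtazumab: 30–59 mL/min → 42% of 400 mg = 168 mg.
fezocillin: < 50 mL/min → 30% of 500 mg = 150 mg.
Total = 168 + 150 = 318 mg.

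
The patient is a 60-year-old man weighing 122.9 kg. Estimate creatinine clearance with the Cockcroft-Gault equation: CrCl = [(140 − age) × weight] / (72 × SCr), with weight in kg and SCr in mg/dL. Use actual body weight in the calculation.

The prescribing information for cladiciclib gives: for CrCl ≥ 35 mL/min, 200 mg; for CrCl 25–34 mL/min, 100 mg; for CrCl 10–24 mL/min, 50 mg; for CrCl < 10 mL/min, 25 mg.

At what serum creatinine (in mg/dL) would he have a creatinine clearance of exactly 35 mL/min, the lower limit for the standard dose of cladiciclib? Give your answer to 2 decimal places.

Standard dose requires CrCl ≥ 35 mL/min.
Set (140 − 60) × 122.9 / (72 × SCr) = 35
SCr = (140 − 60) × 122.9 / (72 × 35) = 3.902 mg/dL

3.90 mg/dL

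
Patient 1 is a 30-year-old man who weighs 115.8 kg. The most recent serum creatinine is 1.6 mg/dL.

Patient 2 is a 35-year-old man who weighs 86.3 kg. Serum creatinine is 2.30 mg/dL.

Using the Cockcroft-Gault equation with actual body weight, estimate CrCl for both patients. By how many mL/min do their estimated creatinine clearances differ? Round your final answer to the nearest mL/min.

56 mL/min

Patient 1: CrCl = (140 − 30) × 115.8 / (72 × 1.6) = 12738.0 / 115.20 ≈ 110.6 mL/min
Patient 2: CrCl = (140 − 35) × 86.3 / (72 × 2.3) = 9061.5 / 165.60 ≈ 54.7 mL/min
|110.6 − 54.7| = 55.9 mL/min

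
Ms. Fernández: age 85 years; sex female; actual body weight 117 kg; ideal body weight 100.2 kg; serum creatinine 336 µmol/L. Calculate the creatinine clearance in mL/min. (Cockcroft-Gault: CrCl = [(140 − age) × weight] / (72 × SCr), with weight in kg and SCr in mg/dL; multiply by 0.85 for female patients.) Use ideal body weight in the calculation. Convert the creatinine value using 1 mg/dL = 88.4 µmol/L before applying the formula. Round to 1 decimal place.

SCr = 336 / 88.4 = 3.801 mg/dL
CrCl = (140 − 85) × 100.2 / (72 × 3.801) × 0.85 = 5511.0 / 273.67 × 0.85 ≈ 17.1 mL/min

17.1 mL/min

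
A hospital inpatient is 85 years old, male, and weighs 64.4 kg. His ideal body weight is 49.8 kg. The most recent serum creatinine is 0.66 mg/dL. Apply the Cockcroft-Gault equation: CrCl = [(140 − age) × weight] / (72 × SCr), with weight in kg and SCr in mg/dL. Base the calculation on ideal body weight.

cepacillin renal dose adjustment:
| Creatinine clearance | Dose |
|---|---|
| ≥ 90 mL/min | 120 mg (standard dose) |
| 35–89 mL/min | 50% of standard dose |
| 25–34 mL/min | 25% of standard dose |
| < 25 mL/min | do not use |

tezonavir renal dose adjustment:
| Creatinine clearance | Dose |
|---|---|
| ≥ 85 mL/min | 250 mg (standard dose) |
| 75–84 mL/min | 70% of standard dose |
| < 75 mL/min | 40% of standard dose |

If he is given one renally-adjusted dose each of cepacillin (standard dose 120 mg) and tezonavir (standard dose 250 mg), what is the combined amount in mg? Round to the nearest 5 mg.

160 mg

CrCl = (140 − 85) × 49.8 / (72 × 0.66) = 2739.0 / 47.52 ≈ 57.6 mL/min
CrCl ≈ 58 mL/min.
cepacillin: 35–89 mL/min → 50% of 120 mg = 60 mg.
tezonavir: < 75 mL/min → 40% of 250 mg = 100 mg.
Total = 60 + 100 = 160 mg.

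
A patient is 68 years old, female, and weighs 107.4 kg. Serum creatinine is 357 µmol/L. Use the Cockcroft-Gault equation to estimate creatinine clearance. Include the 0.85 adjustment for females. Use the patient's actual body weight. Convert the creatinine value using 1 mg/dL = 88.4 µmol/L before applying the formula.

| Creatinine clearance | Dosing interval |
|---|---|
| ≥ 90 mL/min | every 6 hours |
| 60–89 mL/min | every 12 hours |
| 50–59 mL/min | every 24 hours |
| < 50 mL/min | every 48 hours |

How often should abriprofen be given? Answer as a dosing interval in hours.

SCr = 357 / 88.4 = 4.038 mg/dL
CrCl = (140 − 68) × 107.4 / (72 × 4.038) × 0.85 = 7732.8 / 290.74 × 0.85 ≈ 22.6 mL/min
CrCl ≈ 23 mL/min → bracket < 50 mL/min → every 48 hours.

every 48 hours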